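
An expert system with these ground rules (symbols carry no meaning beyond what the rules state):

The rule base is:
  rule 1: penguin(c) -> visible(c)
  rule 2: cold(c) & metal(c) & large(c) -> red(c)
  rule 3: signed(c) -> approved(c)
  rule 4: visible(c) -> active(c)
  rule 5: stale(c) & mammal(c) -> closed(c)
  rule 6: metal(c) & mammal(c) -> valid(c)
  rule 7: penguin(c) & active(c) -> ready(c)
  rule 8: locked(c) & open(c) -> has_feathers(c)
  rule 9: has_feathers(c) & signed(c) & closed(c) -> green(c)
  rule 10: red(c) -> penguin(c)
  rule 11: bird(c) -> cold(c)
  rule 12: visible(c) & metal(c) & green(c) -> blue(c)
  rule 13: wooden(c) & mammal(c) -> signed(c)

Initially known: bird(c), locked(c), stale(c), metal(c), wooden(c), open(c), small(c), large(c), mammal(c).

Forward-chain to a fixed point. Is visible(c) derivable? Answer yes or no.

Round 1: rule 5 [stale(c) & mammal(c) -> closed(c)]; rule 6 [metal(c) & mammal(c) -> valid(c)]; rule 8 [locked(c) & open(c) -> has_feathers(c)]; rule 11 [bird(c) -> cold(c)]; rule 13 [wooden(c) & mammal(c) -> signed(c)]. New: closed(c), valid(c), has_feathers(c), cold(c), signed(c).
Round 2: rule 2 [cold(c) & metal(c) & large(c) -> red(c)]; rule 3 [signed(c) -> approved(c)]; rule 9 [has_feathers(c) & signed(c) & closed(c) -> green(c)]. New: red(c), approved(c), green(c).
Round 3: rule 10 [red(c) -> penguin(c)]. New: penguin(c).
Round 4: rule 1 [penguin(c) -> visible(c)]. New: visible(c).
Round 5: rule 4 [visible(c) -> active(c)]; rule 12 [visible(c) & metal(c) & green(c) -> blue(c)]. New: active(c), blue(c).
Round 6: rule 7 [penguin(c) & active(c) -> ready(c)]. New: ready(c).
visible(c) appears in round 4, so it is derivable.

yes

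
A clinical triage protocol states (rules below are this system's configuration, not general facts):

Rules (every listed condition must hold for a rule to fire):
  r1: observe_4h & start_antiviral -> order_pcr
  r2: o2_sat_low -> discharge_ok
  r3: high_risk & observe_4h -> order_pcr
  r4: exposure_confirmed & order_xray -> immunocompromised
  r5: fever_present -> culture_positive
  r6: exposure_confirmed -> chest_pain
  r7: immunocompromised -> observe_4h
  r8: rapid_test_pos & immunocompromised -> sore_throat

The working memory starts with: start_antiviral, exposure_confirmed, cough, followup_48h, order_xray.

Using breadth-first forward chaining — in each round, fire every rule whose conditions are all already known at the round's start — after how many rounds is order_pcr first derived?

Round 1 fires r4, r6, giving immunocompromised, chest_pain.
Round 2 fires r7, giving observe_4h.
Round 3 fires r1, giving order_pcr.
order_pcr first appears in round 3.

3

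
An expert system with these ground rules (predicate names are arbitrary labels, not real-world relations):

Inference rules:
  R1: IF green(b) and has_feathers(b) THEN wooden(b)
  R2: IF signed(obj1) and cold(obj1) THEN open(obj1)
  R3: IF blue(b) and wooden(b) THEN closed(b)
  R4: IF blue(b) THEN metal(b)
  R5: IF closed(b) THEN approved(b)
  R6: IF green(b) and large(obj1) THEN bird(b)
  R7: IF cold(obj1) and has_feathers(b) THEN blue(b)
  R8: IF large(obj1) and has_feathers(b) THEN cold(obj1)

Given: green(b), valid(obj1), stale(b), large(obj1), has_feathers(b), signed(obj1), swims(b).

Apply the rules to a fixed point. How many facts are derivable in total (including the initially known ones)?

Round 1: R1 [IF green(b) and has_feathers(b) THEN wooden(b)]; R6 [IF green(b) and large(obj1) THEN bird(b)]; R8 [IF large(obj1) and has_feathers(b) THEN cold(obj1)]. Adds wooden(b), bird(b), cold(obj1).
Round 2: R2 [IF signed(obj1) and cold(obj1) THEN open(obj1)]; R7 [IF cold(obj1) and has_feathers(b) THEN blue(b)]. Adds open(obj1), blue(b).
Round 3: R3 [IF blue(b) and wooden(b) THEN closed(b)]; R4 [IF blue(b) THEN metal(b)]. Adds closed(b), metal(b).
Round 4: R5 [IF closed(b) THEN approved(b)]. Adds approved(b).
Closure: {approved(b), bird(b), blue(b), closed(b), cold(obj1), green(b), has_feathers(b), large(obj1), metal(b), open(obj1), signed(obj1), stale(b), swims(b), valid(obj1), wooden(b)} — 15 facts.

15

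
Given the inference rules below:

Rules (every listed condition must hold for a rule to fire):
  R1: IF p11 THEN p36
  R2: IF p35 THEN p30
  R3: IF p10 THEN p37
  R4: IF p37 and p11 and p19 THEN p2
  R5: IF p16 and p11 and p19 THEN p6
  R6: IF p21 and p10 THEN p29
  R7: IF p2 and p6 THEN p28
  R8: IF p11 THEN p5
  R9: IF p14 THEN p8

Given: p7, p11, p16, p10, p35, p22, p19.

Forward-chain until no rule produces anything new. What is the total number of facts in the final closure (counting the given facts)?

14

Round 1: R1 [IF p11 THEN p36]; R2 [IF p35 THEN p30]; R3 [IF p10 THEN p37]; R5 [IF p16 and p11 and p19 THEN p6]; R8 [IF p11 THEN p5]. Adds p36, p30, p37, p6, p5.
Round 2: R4 [IF p37 and p11 and p19 THEN p2]. Adds p2.
Round 3: R7 [IF p2 and p6 THEN p28]. Adds p28.
Closure: {p10, p11, p16, p19, p2, p22, p28, p30, p35, p36, p37, p5, p6, p7} — 14 facts.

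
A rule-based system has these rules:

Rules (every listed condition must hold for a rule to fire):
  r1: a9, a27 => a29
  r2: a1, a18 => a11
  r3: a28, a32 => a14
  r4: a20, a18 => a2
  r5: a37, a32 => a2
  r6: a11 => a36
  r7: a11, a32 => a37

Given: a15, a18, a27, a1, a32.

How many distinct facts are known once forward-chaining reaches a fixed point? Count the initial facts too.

Round 1 fires r2, giving a11.
Round 2 fires r6, r7, giving a36, a37.
Round 3 fires r5, giving a2.
Closure: {a1, a11, a15, a18, a2, a27, a32, a36, a37} — 9 facts.

9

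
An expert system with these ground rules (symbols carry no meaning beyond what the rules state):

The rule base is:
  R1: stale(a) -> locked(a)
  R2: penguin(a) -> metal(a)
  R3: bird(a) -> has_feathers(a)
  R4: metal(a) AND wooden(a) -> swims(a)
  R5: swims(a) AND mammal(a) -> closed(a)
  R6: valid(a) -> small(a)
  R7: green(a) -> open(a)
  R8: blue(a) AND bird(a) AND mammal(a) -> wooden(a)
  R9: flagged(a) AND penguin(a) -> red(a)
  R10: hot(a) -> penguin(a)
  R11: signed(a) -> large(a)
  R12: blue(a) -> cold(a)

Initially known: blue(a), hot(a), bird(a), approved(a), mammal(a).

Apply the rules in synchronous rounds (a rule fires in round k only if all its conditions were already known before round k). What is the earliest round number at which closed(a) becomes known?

4

Round 1 fires R3, R8, R10, R12, giving has_feathers(a), wooden(a), penguin(a), cold(a).
Round 2 fires R2, giving metal(a).
Round 3 fires R4, giving swims(a).
Round 4 fires R5, giving closed(a).
closed(a) first appears in round 4.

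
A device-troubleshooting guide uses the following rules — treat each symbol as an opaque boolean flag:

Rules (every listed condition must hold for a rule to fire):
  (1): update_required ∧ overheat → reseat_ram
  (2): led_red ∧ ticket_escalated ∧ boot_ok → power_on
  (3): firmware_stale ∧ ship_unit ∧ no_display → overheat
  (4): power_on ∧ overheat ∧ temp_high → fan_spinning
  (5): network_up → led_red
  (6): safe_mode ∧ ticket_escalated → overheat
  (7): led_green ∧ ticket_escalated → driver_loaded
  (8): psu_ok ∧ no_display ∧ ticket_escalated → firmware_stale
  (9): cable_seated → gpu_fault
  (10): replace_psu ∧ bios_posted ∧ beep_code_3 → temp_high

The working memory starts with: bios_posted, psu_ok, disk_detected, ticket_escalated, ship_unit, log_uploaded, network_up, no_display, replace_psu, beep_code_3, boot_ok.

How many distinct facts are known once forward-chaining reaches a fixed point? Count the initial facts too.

Round 1: (5) [network_up → led_red]; (8) [psu_ok ∧ no_display ∧ ticket_escalated → firmware_stale]; (10) [replace_psu ∧ bios_posted ∧ beep_code_3 → temp_high]. New: led_red, firmware_stale, temp_high.
Round 2: (2) [led_red ∧ ticket_escalated ∧ boot_ok → power_on]; (3) [firmware_stale ∧ ship_unit ∧ no_display → overheat]. New: power_on, overheat.
Round 3: (4) [power_on ∧ overheat ∧ temp_high → fan_spinning]. New: fan_spinning.
Closure: {beep_code_3, bios_posted, boot_ok, disk_detected, fan_spinning, firmware_stale, led_red, log_uploaded, network_up, no_display, overheat, power_on, psu_ok, replace_psu, ship_unit, temp_high, ticket_escalated} — 17 facts.

17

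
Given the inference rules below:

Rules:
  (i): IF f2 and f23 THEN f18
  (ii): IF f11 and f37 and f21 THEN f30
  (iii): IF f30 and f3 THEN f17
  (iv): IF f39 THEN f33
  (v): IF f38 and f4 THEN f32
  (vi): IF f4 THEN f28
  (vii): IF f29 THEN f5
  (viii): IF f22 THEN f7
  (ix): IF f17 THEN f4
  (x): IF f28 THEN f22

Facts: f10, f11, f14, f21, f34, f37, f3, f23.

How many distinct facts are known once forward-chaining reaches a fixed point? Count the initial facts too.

14

Round 1: (ii) [IF f11 and f37 and f21 THEN f30]. New: f30.
Round 2: (iii) [IF f30 and f3 THEN f17]. New: f17.
Round 3: (ix) [IF f17 THEN f4]. New: f4.
Round 4: (vi) [IF f4 THEN f28]. New: f28.
Round 5: (x) [IF f28 THEN f22]. New: f22.
Round 6: (viii) [IF f22 THEN f7]. New: f7.
Closure: {f10, f11, f14, f17, f21, f22, f23, f28, f3, f30, f34, f37, f4, f7} — 14 facts.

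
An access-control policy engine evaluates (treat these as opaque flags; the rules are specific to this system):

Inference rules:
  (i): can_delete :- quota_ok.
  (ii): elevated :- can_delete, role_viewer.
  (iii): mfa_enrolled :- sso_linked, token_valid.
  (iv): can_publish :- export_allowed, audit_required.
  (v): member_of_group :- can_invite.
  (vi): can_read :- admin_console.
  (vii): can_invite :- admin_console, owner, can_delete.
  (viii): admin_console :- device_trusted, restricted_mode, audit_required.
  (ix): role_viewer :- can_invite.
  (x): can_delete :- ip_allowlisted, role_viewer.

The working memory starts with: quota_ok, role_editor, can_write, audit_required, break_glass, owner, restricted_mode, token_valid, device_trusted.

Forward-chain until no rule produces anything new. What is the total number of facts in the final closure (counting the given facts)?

[1] (i) [can_delete :- quota_ok.]; (viii) [admin_console :- device_trusted, restricted_mode, audit_required.]. ⇒ new: can_delete, admin_console.
[2] (vi) [can_read :- admin_console.]; (vii) [can_invite :- admin_console, owner, can_delete.]. ⇒ new: can_read, can_invite.
[3] (v) [member_of_group :- can_invite.]; (ix) [role_viewer :- can_invite.]. ⇒ new: member_of_group, role_viewer.
[4] (ii) [elevated :- can_delete, role_viewer.]. ⇒ new: elevated.
Closure: {admin_console, audit_required, break_glass, can_delete, can_invite, can_read, can_write, device_trusted, elevated, member_of_group, owner, quota_ok, restricted_mode, role_editor, role_viewer, token_valid} — 16 facts.

16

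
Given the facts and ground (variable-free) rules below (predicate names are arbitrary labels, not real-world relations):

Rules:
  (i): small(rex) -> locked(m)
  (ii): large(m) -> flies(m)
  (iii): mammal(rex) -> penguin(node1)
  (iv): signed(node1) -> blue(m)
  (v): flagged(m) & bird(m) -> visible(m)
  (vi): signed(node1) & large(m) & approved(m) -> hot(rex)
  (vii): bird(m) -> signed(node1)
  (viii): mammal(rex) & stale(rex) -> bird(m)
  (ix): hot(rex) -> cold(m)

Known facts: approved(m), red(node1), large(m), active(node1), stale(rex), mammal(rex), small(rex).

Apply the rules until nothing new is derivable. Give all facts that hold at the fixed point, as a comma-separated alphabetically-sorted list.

active(node1), approved(m), bird(m), blue(m), cold(m), flies(m), hot(rex), large(m), locked(m), mammal(rex), penguin(node1), red(node1), signed(node1), small(rex), stale(rex)

Round 1 fires (i), (ii), (iii), (viii), giving locked(m), flies(m), penguin(node1), bird(m).
Round 2 fires (vii), giving signed(node1).
Round 3 fires (iv), (vi), giving blue(m), hot(rex).
Round 4 fires (ix), giving cold(m).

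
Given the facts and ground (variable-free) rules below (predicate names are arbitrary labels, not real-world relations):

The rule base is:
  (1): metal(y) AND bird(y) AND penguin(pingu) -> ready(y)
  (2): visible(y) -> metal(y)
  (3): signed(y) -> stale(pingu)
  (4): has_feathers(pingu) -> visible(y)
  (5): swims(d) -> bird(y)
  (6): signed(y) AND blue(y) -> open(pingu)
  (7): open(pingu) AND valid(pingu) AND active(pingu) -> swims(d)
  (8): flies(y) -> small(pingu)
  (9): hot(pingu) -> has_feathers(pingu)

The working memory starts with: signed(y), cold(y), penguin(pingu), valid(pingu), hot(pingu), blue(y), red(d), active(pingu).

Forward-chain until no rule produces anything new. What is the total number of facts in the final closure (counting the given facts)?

16

Round 1 — (3), (6), (9), derive stale(pingu), open(pingu), has_feathers(pingu).
Round 2 — (4), (7), derive visible(y), swims(d).
Round 3 — (2), (5), derive metal(y), bird(y).
Round 4 — (1), derive ready(y).
Closure: {active(pingu), bird(y), blue(y), cold(y), has_feathers(pingu), hot(pingu), metal(y), open(pingu), penguin(pingu), ready(y), red(d), signed(y), stale(pingu), swims(d), valid(pingu), visible(y)} — 16 facts.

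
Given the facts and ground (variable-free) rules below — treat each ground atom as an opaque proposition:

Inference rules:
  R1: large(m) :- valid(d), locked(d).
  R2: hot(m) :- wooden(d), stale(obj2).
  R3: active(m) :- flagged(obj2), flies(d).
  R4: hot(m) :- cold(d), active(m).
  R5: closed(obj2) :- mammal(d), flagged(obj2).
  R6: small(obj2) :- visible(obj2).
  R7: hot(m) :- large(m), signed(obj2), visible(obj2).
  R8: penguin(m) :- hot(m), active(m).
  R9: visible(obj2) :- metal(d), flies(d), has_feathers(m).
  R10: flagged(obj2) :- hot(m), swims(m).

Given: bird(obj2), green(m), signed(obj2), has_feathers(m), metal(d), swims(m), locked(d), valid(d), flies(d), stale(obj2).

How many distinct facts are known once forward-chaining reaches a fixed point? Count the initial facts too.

17

[1] R1 [large(m) :- valid(d), locked(d).]; R9 [visible(obj2) :- metal(d), flies(d), has_feathers(m).]. ⇒ new: large(m), visible(obj2).
[2] R6 [small(obj2) :- visible(obj2).]; R7 [hot(m) :- large(m), signed(obj2), visible(obj2).]. ⇒ new: small(obj2), hot(m).
[3] R10 [flagged(obj2) :- hot(m), swims(m).]. ⇒ new: flagged(obj2).
[4] R3 [active(m) :- flagged(obj2), flies(d).]. ⇒ new: active(m).
[5] R8 [penguin(m) :- hot(m), active(m).]. ⇒ new: penguin(m).
Closure: {active(m), bird(obj2), flagged(obj2), flies(d), green(m), has_feathers(m), hot(m), large(m), locked(d), metal(d), penguin(m), signed(obj2), small(obj2), stale(obj2), swims(m), valid(d), visible(obj2)} — 17 facts.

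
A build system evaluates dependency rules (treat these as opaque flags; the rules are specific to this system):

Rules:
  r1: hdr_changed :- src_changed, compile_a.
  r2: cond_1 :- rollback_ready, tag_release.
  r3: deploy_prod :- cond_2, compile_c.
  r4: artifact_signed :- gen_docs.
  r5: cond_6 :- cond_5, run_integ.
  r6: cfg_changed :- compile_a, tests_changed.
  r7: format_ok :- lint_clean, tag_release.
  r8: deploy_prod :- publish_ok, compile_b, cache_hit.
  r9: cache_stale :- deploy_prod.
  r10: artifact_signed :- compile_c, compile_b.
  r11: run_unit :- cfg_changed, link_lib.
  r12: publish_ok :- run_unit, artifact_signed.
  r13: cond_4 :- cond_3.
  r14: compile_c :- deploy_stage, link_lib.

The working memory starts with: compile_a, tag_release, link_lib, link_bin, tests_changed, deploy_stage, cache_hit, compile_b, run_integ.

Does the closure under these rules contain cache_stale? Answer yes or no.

yes

Round 1: r6 [cfg_changed :- compile_a, tests_changed.]; r14 [compile_c :- deploy_stage, link_lib.]. New: cfg_changed, compile_c.
Round 2: r10 [artifact_signed :- compile_c, compile_b.]; r11 [run_unit :- cfg_changed, link_lib.]. New: artifact_signed, run_unit.
Round 3: r12 [publish_ok :- run_unit, artifact_signed.]. New: publish_ok.
Round 4: r8 [deploy_prod :- publish_ok, compile_b, cache_hit.]. New: deploy_prod.
Round 5: r9 [cache_stale :- deploy_prod.]. New: cache_stale.
cache_stale appears in round 5, so it is derivable.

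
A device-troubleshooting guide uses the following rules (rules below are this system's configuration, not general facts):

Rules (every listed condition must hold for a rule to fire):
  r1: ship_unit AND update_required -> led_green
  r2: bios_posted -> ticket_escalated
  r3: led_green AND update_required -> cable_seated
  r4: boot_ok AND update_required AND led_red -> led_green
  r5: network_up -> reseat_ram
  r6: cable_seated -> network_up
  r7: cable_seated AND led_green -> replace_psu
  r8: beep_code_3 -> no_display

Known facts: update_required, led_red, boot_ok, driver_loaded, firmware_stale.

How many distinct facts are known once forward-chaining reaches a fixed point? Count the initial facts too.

Round 1: r4 [boot_ok AND update_required AND led_red -> led_green]. New: led_green.
Round 2: r3 [led_green AND update_required -> cable_seated]. New: cable_seated.
Round 3: r6 [cable_seated -> network_up]; r7 [cable_seated AND led_green -> replace_psu]. New: network_up, replace_psu.
Round 4: r5 [network_up -> reseat_ram]. New: reseat_ram.
Closure: {boot_ok, cable_seated, driver_loaded, firmware_stale, led_green, led_red, network_up, replace_psu, reseat_ram, update_required} — 10 facts.

10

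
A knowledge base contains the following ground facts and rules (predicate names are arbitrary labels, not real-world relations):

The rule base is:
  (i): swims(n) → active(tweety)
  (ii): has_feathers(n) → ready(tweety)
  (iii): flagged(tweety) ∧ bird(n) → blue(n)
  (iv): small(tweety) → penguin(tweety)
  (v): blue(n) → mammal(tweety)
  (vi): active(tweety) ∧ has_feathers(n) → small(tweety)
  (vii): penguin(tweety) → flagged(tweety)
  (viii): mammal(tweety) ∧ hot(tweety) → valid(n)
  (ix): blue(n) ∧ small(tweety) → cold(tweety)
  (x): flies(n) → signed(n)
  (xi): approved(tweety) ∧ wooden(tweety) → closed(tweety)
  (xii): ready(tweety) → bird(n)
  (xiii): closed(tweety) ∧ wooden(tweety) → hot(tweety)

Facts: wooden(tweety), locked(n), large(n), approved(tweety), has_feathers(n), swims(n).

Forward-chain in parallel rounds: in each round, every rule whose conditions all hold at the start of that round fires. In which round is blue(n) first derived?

Round 1 — (i), (ii), (xi), derive active(tweety), ready(tweety), closed(tweety).
Round 2 — (vi), (xii), (xiii), derive small(tweety), bird(n), hot(tweety).
Round 3 — (iv), derive penguin(tweety).
Round 4 — (vii), derive flagged(tweety).
Round 5 — (iii), derive blue(n).
blue(n) first appears in round 5.

5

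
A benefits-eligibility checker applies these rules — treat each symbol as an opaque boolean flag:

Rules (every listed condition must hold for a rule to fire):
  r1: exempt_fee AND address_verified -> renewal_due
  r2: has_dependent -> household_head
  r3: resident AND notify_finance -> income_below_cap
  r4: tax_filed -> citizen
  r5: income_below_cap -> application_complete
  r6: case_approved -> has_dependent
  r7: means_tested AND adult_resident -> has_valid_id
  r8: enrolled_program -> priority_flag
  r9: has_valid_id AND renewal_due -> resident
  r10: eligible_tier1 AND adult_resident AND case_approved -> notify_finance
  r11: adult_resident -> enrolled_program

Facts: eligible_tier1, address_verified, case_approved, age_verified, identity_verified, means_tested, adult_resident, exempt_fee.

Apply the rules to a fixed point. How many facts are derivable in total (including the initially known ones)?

18

Round 1: r1 [exempt_fee AND address_verified -> renewal_due]; r6 [case_approved -> has_dependent]; r7 [means_tested AND adult_resident -> has_valid_id]; r10 [eligible_tier1 AND adult_resident AND case_approved -> notify_finance]; r11 [adult_resident -> enrolled_program]. Adds renewal_due, has_dependent, has_valid_id, notify_finance, enrolled_program.
Round 2: r2 [has_dependent -> household_head]; r8 [enrolled_program -> priority_flag]; r9 [has_valid_id AND renewal_due -> resident]. Adds household_head, priority_flag, resident.
Round 3: r3 [resident AND notify_finance -> income_below_cap]. Adds income_below_cap.
Round 4: r5 [income_below_cap -> application_complete]. Adds application_complete.
Closure: {address_verified, adult_resident, age_verified, application_complete, case_approved, eligible_tier1, enrolled_program, exempt_fee, has_dependent, has_valid_id, household_head, identity_verified, income_below_cap, means_tested, notify_finance, priority_flag, renewal_due, resident} — 18 facts.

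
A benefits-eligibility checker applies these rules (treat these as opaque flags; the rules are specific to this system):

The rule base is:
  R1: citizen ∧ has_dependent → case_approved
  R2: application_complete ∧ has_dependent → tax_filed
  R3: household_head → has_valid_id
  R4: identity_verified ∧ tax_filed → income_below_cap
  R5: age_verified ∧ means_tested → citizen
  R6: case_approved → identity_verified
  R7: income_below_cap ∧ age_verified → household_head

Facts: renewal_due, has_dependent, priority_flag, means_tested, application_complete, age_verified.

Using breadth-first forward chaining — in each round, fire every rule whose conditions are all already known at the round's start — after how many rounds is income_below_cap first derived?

4

Round 1: R2 [application_complete ∧ has_dependent → tax_filed]; R5 [age_verified ∧ means_tested → citizen]. Adds tax_filed, citizen.
Round 2: R1 [citizen ∧ has_dependent → case_approved]. Adds case_approved.
Round 3: R6 [case_approved → identity_verified]. Adds identity_verified.
Round 4: R4 [identity_verified ∧ tax_filed → income_below_cap]. Adds income_below_cap.
income_below_cap first appears in round 4.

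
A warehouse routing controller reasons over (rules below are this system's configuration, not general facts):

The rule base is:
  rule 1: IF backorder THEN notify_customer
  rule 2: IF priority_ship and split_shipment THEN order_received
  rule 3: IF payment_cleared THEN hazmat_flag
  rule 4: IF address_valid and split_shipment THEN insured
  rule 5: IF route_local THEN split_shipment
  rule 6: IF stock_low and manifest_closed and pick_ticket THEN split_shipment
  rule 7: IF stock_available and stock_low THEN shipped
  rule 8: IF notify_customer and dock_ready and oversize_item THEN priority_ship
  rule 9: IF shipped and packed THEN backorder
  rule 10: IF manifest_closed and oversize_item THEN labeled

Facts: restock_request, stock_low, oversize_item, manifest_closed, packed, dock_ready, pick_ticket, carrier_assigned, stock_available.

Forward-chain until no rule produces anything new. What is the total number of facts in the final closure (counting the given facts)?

Round 1: rule 6 [IF stock_low and manifest_closed and pick_ticket THEN split_shipment]; rule 7 [IF stock_available and stock_low THEN shipped]; rule 10 [IF manifest_closed and oversize_item THEN labeled]. New: split_shipment, shipped, labeled.
Round 2: rule 9 [IF shipped and packed THEN backorder]. New: backorder.
Round 3: rule 1 [IF backorder THEN notify_customer]. New: notify_customer.
Round 4: rule 8 [IF notify_customer and dock_ready and oversize_item THEN priority_ship]. New: priority_ship.
Round 5: rule 2 [IF priority_ship and split_shipment THEN order_received]. New: order_received.
Closure: {backorder, carrier_assigned, dock_ready, labeled, manifest_closed, notify_customer, order_received, oversize_item, packed, pick_ticket, priority_ship, restock_request, shipped, split_shipment, stock_available, stock_low} — 16 facts.

16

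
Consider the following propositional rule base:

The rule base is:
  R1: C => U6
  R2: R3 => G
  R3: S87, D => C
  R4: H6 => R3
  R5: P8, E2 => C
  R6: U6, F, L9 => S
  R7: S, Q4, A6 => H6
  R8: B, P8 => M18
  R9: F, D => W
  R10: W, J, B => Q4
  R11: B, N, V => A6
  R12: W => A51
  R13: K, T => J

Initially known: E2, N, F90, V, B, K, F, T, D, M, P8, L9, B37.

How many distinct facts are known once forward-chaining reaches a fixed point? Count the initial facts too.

25

Round 1: R5 [P8, E2 => C]; R8 [B, P8 => M18]; R9 [F, D => W]; R11 [B, N, V => A6]; R13 [K, T => J]. New: C, M18, W, A6, J.
Round 2: R1 [C => U6]; R10 [W, J, B => Q4]; R12 [W => A51]. New: U6, Q4, A51.
Round 3: R6 [U6, F, L9 => S]. New: S.
Round 4: R7 [S, Q4, A6 => H6]. New: H6.
Round 5: R4 [H6 => R3]. New: R3.
Round 6: R2 [R3 => G]. New: G.
Closure: {A51, A6, B, B37, C, D, E2, F, F90, G, H6, J, K, L9, M, M18, N, P8, Q4, R3, S, T, U6, V, W} — 25 facts.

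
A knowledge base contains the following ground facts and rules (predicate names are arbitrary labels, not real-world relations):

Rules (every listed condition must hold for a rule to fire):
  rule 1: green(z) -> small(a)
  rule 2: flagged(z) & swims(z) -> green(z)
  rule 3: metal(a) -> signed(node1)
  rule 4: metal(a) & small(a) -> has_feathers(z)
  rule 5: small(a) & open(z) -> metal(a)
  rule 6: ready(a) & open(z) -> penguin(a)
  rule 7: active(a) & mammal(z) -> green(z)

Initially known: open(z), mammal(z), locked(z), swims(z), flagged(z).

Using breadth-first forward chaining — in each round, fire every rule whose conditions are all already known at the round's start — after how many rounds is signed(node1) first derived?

Round 1: rule 2 [flagged(z) & swims(z) -> green(z)]. Adds green(z).
Round 2: rule 1 [green(z) -> small(a)]. Adds small(a).
Round 3: rule 5 [small(a) & open(z) -> metal(a)]. Adds metal(a).
Round 4: rule 3 [metal(a) -> signed(node1)]; rule 4 [metal(a) & small(a) -> has_feathers(z)]. Adds signed(node1), has_feathers(z).
signed(node1) first appears in round 4.

4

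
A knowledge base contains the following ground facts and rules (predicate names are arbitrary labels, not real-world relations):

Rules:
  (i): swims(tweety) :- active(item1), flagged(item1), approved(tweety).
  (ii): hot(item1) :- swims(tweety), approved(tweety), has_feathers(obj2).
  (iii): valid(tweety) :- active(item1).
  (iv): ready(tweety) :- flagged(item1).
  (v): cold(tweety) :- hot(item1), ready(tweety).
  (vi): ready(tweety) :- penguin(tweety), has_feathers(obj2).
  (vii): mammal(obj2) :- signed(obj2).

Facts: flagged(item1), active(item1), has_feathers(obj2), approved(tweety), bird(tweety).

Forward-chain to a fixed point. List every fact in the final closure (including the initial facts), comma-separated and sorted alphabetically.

Round 1: (i) [swims(tweety) :- active(item1), flagged(item1), approved(tweety).]; (iii) [valid(tweety) :- active(item1).]; (iv) [ready(tweety) :- flagged(item1).]. New: swims(tweety), valid(tweety), ready(tweety).
Round 2: (ii) [hot(item1) :- swims(tweety), approved(tweety), has_feathers(obj2).]. New: hot(item1).
Round 3: (v) [cold(tweety) :- hot(item1), ready(tweety).]. New: cold(tweety).

active(item1), approved(tweety), bird(tweety), cold(tweety), flagged(item1), has_feathers(obj2), hot(item1), ready(tweety), swims(tweety), valid(tweety)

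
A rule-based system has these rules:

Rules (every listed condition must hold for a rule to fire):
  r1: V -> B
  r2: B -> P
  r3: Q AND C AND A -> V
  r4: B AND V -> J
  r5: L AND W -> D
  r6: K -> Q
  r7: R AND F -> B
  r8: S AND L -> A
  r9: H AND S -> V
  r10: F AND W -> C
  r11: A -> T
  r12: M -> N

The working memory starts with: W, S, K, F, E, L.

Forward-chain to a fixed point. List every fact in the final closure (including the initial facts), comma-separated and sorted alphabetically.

A, B, C, D, E, F, J, K, L, P, Q, S, T, V, W

Round 1: r5 [L AND W -> D]; r6 [K -> Q]; r8 [S AND L -> A]; r10 [F AND W -> C]. Adds D, Q, A, C.
Round 2: r3 [Q AND C AND A -> V]; r11 [A -> T]. Adds V, T.
Round 3: r1 [V -> B]. Adds B.
Round 4: r2 [B -> P]; r4 [B AND V -> J]. Adds P, J.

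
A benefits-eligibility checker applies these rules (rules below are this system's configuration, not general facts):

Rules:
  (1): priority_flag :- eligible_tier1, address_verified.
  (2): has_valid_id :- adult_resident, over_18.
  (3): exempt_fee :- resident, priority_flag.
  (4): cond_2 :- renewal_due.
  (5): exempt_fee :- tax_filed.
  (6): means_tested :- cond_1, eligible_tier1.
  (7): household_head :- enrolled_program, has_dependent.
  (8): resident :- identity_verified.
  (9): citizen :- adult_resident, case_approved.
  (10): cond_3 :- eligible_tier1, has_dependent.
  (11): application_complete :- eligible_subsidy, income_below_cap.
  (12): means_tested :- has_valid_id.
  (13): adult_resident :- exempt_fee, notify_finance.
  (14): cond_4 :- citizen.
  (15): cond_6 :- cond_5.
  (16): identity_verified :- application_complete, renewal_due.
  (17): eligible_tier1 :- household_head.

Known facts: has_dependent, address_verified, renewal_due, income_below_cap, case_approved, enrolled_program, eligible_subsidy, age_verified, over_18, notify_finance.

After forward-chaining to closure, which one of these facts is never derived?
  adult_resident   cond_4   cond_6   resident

cond_6

Round 1: (4) [cond_2 :- renewal_due.]; (7) [household_head :- enrolled_program, has_dependent.]; (11) [application_complete :- eligible_subsidy, income_below_cap.]. Adds cond_2, household_head, application_complete.
Round 2: (16) [identity_verified :- application_complete, renewal_due.]; (17) [eligible_tier1 :- household_head.]. Adds identity_verified, eligible_tier1.
Round 3: (1) [priority_flag :- eligible_tier1, address_verified.]; (8) [resident :- identity_verified.]; (10) [cond_3 :- eligible_tier1, has_dependent.]. Adds priority_flag, resident, cond_3.
Round 4: (3) [exempt_fee :- resident, priority_flag.]. Adds exempt_fee.
Round 5: (13) [adult_resident :- exempt_fee, notify_finance.]. Adds adult_resident.
Round 6: (2) [has_valid_id :- adult_resident, over_18.]; (9) [citizen :- adult_resident, case_approved.]. Adds has_valid_id, citizen.
Round 7: (12) [means_tested :- has_valid_id.]; (14) [cond_4 :- citizen.]. Adds means_tested, cond_4.
Derived: cond_4 (round 7), adult_resident (round 5), resident (round 3). cond_6 never appears in any round.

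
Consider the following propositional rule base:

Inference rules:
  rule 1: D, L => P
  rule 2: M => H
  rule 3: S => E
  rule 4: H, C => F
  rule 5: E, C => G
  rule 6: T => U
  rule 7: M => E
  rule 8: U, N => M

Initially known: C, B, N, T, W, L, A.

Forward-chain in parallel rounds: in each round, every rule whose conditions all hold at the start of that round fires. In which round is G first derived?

4

Round 1: rule 6 [T => U]. New: U.
Round 2: rule 8 [U, N => M]. New: M.
Round 3: rule 2 [M => H]; rule 7 [M => E]. New: H, E.
Round 4: rule 4 [H, C => F]; rule 5 [E, C => G]. New: F, G.
G first appears in round 4.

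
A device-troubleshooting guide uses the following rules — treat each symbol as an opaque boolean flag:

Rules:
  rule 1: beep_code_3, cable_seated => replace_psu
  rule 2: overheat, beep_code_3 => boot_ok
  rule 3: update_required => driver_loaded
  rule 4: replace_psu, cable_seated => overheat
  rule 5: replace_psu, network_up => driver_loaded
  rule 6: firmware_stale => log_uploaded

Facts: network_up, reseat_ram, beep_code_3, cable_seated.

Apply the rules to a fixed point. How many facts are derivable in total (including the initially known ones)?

Round 1: rule 1 [beep_code_3, cable_seated => replace_psu]. New: replace_psu.
Round 2: rule 4 [replace_psu, cable_seated => overheat]; rule 5 [replace_psu, network_up => driver_loaded]. New: overheat, driver_loaded.
Round 3: rule 2 [overheat, beep_code_3 => boot_ok]. New: boot_ok.
Closure: {beep_code_3, boot_ok, cable_seated, driver_loaded, network_up, overheat, replace_psu, reseat_ram} — 8 facts.

8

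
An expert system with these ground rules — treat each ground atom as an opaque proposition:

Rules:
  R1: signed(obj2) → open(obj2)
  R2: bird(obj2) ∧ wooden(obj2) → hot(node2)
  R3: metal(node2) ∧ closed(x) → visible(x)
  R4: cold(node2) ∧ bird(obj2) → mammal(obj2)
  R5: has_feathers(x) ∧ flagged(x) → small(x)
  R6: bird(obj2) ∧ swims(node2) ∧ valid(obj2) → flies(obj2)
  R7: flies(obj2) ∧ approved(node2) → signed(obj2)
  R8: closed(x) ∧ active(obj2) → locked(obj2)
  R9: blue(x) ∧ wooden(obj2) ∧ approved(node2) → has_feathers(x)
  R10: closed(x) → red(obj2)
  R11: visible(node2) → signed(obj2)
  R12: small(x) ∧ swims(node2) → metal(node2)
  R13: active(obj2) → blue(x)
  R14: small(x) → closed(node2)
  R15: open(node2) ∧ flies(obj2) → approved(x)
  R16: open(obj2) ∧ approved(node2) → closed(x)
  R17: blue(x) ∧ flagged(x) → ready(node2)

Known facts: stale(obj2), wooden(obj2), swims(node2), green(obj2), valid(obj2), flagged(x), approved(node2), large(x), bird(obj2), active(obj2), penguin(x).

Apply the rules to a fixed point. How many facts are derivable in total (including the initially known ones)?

25

Round 1 — R2, R6, R13, derive hot(node2), flies(obj2), blue(x).
Round 2 — R7, R9, R17, derive signed(obj2), has_feathers(x), ready(node2).
Round 3 — R1, R5, derive open(obj2), small(x).
Round 4 — R12, R14, R16, derive metal(node2), closed(node2), closed(x).
Round 5 — R3, R8, R10, derive visible(x), locked(obj2), red(obj2).
Closure: {active(obj2), approved(node2), bird(obj2), blue(x), closed(node2), closed(x), flagged(x), flies(obj2), green(obj2), has_feathers(x), hot(node2), large(x), locked(obj2), metal(node2), open(obj2), penguin(x), ready(node2), red(obj2), signed(obj2), small(x), stale(obj2), swims(node2), valid(obj2), visible(x), wooden(obj2)} — 25 facts.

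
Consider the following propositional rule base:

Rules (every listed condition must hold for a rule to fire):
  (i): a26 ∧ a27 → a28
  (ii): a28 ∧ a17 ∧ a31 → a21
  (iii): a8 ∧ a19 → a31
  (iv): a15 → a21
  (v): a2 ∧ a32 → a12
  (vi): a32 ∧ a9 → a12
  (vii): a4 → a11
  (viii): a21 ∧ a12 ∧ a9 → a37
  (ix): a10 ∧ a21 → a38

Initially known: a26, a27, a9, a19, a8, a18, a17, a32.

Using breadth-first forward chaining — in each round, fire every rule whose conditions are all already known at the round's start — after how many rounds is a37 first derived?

3

Round 1: (i) [a26 ∧ a27 → a28]; (iii) [a8 ∧ a19 → a31]; (vi) [a32 ∧ a9 → a12]. Adds a28, a31, a12.
Round 2: (ii) [a28 ∧ a17 ∧ a31 → a21]. Adds a21.
Round 3: (viii) [a21 ∧ a12 ∧ a9 → a37]. Adds a37.
a37 first appears in round 3.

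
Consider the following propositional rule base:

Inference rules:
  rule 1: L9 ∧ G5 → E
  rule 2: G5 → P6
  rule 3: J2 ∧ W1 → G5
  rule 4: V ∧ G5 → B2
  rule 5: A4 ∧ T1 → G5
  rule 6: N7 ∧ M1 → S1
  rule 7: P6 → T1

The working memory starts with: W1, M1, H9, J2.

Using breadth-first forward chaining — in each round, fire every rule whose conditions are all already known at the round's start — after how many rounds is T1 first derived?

Round 1: rule 3 [J2 ∧ W1 → G5]. Adds G5.
Round 2: rule 2 [G5 → P6]. Adds P6.
Round 3: rule 7 [P6 → T1]. Adds T1.
T1 first appears in round 3.

3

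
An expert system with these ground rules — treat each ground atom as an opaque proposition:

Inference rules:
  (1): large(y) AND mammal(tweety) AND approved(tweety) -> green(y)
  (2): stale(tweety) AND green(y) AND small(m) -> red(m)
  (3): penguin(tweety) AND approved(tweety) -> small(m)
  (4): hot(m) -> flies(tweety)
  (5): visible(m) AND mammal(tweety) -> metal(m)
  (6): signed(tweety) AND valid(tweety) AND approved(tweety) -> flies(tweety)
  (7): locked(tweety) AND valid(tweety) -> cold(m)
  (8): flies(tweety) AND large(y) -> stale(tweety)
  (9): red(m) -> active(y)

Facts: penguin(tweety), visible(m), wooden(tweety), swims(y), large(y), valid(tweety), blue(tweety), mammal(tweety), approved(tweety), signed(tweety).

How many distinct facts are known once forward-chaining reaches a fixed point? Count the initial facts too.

17

Round 1: (1) [large(y) AND mammal(tweety) AND approved(tweety) -> green(y)]; (3) [penguin(tweety) AND approved(tweety) -> small(m)]; (5) [visible(m) AND mammal(tweety) -> metal(m)]; (6) [signed(tweety) AND valid(tweety) AND approved(tweety) -> flies(tweety)]. Adds green(y), small(m), metal(m), flies(tweety).
Round 2: (8) [flies(tweety) AND large(y) -> stale(tweety)]. Adds stale(tweety).
Round 3: (2) [stale(tweety) AND green(y) AND small(m) -> red(m)]. Adds red(m).
Round 4: (9) [red(m) -> active(y)]. Adds active(y).
Closure: {active(y), approved(tweety), blue(tweety), flies(tweety), green(y), large(y), mammal(tweety), metal(m), penguin(tweety), red(m), signed(tweety), small(m), stale(tweety), swims(y), valid(tweety), visible(m), wooden(tweety)} — 17 facts.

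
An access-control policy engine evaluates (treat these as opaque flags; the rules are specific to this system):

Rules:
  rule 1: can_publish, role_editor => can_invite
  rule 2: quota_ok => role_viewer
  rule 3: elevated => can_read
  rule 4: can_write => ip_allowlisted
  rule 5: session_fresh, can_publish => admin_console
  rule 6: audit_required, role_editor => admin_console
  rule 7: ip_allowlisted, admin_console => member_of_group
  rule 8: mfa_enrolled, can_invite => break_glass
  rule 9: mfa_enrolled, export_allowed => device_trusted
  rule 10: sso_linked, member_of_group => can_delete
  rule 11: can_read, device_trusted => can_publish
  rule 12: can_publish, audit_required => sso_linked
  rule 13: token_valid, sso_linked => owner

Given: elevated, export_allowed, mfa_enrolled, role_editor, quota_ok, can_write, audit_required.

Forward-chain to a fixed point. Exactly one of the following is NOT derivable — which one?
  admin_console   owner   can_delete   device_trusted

owner

Round 1: rule 2 [quota_ok => role_viewer]; rule 3 [elevated => can_read]; rule 4 [can_write => ip_allowlisted]; rule 6 [audit_required, role_editor => admin_console]; rule 9 [mfa_enrolled, export_allowed => device_trusted]. New: role_viewer, can_read, ip_allowlisted, admin_console, device_trusted.
Round 2: rule 7 [ip_allowlisted, admin_console => member_of_group]; rule 11 [can_read, device_trusted => can_publish]. New: member_of_group, can_publish.
Round 3: rule 1 [can_publish, role_editor => can_invite]; rule 12 [can_publish, audit_required => sso_linked]. New: can_invite, sso_linked.
Round 4: rule 8 [mfa_enrolled, can_invite => break_glass]; rule 10 [sso_linked, member_of_group => can_delete]. New: break_glass, can_delete.
Derived: can_delete (round 4), admin_console (round 1), device_trusted (round 1). owner never appears in any round.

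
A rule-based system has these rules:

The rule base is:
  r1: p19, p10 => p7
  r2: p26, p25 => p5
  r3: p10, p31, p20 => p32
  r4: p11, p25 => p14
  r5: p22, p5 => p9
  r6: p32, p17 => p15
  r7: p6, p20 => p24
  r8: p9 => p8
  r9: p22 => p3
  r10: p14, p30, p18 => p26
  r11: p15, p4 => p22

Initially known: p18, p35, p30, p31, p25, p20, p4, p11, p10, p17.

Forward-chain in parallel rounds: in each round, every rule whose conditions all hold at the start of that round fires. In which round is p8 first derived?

5

Round 1 fires r3, r4, giving p32, p14.
Round 2 fires r6, r10, giving p15, p26.
Round 3 fires r2, r11, giving p5, p22.
Round 4 fires r5, r9, giving p9, p3.
Round 5 fires r8, giving p8.
p8 first appears in round 5.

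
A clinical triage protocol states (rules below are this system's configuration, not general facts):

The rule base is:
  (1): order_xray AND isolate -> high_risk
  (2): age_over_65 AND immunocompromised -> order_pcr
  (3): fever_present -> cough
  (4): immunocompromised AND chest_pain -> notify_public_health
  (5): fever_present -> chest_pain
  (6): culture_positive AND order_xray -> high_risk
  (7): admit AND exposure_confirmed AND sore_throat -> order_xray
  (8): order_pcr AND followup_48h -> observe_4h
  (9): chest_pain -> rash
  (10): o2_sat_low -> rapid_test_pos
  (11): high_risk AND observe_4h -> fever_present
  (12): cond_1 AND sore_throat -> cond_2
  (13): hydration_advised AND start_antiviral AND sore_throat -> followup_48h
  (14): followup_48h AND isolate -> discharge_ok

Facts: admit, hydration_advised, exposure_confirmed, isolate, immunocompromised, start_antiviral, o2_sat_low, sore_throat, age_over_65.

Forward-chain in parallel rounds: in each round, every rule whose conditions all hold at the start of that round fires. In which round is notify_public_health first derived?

Round 1: (2) [age_over_65 AND immunocompromised -> order_pcr]; (7) [admit AND exposure_confirmed AND sore_throat -> order_xray]; (10) [o2_sat_low -> rapid_test_pos]; (13) [hydration_advised AND start_antiviral AND sore_throat -> followup_48h]. Adds order_pcr, order_xray, rapid_test_pos, followup_48h.
Round 2: (1) [order_xray AND isolate -> high_risk]; (8) [order_pcr AND followup_48h -> observe_4h]; (14) [followup_48h AND isolate -> discharge_ok]. Adds high_risk, observe_4h, discharge_ok.
Round 3: (11) [high_risk AND observe_4h -> fever_present]. Adds fever_present.
Round 4: (3) [fever_present -> cough]; (5) [fever_present -> chest_pain]. Adds cough, chest_pain.
Round 5: (4) [immunocompromised AND chest_pain -> notify_public_health]; (9) [chest_pain -> rash]. Adds notify_public_health, rash.
notify_public_health first appears in round 5.

5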